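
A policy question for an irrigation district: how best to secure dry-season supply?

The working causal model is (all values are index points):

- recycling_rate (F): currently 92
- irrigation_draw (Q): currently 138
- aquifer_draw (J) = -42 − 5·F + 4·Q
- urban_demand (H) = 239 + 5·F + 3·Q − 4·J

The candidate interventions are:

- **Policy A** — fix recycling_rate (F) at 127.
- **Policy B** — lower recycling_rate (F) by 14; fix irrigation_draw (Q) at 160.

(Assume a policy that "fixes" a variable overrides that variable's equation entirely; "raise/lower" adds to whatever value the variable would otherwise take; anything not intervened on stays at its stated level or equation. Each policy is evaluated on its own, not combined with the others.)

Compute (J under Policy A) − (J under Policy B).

-333

Policy A (F := 127):
  F = 127
  Q = 138
  J = -42 − 5·127 + 4·138 = -125
Policy B (F − 14, Q := 160):
  F = 92 − 14 = 78
  Q = 160
  J = -42 − 5·78 + 4·160 = 208
J: -125 − 208 = -333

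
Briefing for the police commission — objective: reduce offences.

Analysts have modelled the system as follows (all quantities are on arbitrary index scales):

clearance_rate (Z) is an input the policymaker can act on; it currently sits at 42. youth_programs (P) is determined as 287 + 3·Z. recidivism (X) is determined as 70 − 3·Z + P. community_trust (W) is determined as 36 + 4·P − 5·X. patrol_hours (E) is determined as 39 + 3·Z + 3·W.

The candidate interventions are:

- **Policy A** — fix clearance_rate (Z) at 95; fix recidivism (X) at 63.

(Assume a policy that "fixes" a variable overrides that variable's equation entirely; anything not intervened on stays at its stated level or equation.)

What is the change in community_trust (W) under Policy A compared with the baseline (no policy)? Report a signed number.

2106

Baseline:
  Z = 42
  P = 287 + 3·42 = 413
  X = 70 − 3·42 + 413 = 357
  W = 36 + 4·413 − 5·357 = -97
Policy A (Z := 95, X := 63):
  Z = 95
  P = 287 + 3·95 = 572
  X = 63
  W = 36 + 4·572 − 5·63 = 2009
Change in W: 2009 − (-97) = 2106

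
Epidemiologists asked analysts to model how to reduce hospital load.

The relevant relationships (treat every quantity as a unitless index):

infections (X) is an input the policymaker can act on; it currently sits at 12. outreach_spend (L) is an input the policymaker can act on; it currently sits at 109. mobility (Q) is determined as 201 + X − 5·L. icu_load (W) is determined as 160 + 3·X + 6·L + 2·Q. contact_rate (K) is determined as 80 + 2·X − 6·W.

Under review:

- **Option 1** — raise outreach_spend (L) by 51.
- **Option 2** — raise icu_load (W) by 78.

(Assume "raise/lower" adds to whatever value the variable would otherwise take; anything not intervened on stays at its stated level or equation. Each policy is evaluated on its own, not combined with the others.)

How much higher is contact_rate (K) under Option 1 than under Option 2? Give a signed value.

Option 1 (L + 51):
  X = 12
  L = 109 + 51 = 160
  Q = 201 + 12 − 5·160 = -587
  W = 160 + 3·12 + 6·160 + 2·(-587) = -18
  K = 80 + 2·12 − 6·(-18) = 212
Option 2 (W + 78):
  X = 12
  L = 109
  Q = 201 + 12 − 5·109 = -332
  W = 160 + 3·12 + 6·109 + 2·(-332) (+78 from intervention) = 264
  K = 80 + 2·12 − 6·264 = -1480
K: 212 − (-1480) = 1692

1692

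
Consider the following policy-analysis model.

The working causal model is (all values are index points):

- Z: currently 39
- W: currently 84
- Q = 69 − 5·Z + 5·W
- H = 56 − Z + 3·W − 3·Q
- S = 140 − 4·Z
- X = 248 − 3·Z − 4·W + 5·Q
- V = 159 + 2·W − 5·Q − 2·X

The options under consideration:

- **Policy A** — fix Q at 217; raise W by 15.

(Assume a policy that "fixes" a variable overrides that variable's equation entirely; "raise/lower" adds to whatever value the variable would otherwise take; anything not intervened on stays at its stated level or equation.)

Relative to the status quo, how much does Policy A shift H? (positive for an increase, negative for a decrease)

Baseline:
  Z = 39
  W = 84
  Q = 69 − 5·39 + 5·84 = 294
  H = 56 − 39 + 3·84 − 3·294 = -613
Policy A (Q := 217, W + 15):
  Z = 39
  W = 84 + 15 = 99
  Q = 217
  H = 56 − 39 + 3·99 − 3·217 = -337
Change in H: -337 − (-613) = 276

276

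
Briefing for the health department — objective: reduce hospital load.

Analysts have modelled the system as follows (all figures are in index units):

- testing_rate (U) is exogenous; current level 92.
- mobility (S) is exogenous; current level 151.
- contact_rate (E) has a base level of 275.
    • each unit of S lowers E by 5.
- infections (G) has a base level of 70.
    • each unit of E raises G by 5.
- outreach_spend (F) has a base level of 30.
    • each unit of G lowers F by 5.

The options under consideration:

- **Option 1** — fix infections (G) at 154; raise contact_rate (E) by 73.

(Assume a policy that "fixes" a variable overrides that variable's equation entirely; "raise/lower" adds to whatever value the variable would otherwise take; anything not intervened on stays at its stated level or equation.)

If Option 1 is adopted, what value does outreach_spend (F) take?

Option 1 (G := 154, E + 73):
  S = 151
  E = 275 − 5·151 (+73 from intervention) = -407
  G = 154
  F = 30 − 5·154 = -740

-740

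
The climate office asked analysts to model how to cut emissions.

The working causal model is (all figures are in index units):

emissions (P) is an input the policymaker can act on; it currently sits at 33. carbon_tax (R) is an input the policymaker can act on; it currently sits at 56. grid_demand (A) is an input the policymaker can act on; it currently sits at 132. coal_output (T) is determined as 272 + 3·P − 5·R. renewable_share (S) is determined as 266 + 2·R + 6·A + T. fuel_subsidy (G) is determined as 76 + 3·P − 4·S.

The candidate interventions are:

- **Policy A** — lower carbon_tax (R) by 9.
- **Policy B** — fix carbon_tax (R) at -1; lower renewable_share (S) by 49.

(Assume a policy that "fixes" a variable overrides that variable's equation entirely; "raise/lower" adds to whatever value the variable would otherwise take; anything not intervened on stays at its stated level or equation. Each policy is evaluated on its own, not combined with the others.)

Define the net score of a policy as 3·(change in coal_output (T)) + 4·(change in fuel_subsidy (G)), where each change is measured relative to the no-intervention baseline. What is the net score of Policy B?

Baseline:
  P = 33
  R = 56
  A = 132
  T = 272 + 3·33 − 5·56 = 91
  S = 266 + 2·56 + 6·132 + 91 = 1261
  G = 76 + 3·33 − 4·1261 = -4869
Policy B (R := -1, S − 49):
  P = 33
  R = -1
  A = 132
  T = 272 + 3·33 − 5·(-1) = 376
  S = 266 + 2·(-1) + 6·132 + 376 (−49 from intervention) = 1383
  G = 76 + 3·33 − 4·1383 = -5357
ΔT = 376 − 91 = 285; ΔG = -5357 − (-4869) = -488
Score = 3·285 + 4·(-488) = -1097

-1097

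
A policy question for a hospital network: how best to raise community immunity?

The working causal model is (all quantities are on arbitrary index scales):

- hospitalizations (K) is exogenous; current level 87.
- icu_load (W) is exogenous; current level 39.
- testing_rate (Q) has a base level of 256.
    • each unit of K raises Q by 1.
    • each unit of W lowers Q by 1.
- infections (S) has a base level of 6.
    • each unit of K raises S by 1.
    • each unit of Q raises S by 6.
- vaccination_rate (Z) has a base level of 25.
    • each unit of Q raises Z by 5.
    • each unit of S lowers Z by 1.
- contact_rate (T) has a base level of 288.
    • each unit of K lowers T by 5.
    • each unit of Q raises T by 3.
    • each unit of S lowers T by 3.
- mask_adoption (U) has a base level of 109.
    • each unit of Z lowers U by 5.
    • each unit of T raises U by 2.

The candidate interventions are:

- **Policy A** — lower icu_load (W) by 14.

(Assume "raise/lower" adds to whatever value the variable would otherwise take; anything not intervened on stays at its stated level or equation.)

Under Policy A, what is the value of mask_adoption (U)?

-8353

Policy A (W − 14):
  K = 87
  W = 39 − 14 = 25
  Q = 256 + 87 − 25 = 318
  S = 6 + 87 + 6·318 = 2001
  Z = 25 + 5·318 − 2001 = -386
  T = 288 − 5·87 + 3·318 − 3·2001 = -5196
  U = 109 − 5·(-386) + 2·(-5196) = -8353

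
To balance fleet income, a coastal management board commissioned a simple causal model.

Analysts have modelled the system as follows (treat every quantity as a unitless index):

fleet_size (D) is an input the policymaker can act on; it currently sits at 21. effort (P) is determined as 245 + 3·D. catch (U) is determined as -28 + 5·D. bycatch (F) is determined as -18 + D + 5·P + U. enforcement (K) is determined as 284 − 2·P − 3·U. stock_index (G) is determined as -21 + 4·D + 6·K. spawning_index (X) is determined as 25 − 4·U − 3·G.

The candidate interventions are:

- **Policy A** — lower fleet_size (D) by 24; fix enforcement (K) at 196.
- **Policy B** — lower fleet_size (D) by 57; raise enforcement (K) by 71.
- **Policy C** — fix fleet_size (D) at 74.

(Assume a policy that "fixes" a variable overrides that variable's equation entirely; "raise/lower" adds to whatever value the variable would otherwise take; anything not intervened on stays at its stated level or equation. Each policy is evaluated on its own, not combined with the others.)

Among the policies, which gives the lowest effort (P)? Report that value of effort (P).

Policy A (D − 24, K := 196):
  D = 21 − 24 = -3
  P = 245 + 3·(-3) = 236
Policy B (D − 57, K + 71):
  D = 21 − 57 = -36
  P = 245 + 3·(-36) = 137
Policy C (D := 74):
  D = 74
  P = 245 + 3·74 = 467
Comparing — Policy A: P=236, Policy B: P=137, Policy C: P=467. Lowest is 137 (Policy B).

137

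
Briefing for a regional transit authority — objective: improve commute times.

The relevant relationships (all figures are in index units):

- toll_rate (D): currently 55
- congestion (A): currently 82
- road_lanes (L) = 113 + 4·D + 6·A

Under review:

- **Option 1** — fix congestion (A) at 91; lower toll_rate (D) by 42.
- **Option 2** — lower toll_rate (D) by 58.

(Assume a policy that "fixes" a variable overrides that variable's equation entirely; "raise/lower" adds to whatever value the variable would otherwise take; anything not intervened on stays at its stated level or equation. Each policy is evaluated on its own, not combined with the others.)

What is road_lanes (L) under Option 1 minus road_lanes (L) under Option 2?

Option 1 (A := 91, D − 42):
  D = 55 − 42 = 13
  A = 91
  L = 113 + 4·13 + 6·91 = 711
Option 2 (D − 58):
  D = 55 − 58 = -3
  A = 82
  L = 113 + 4·(-3) + 6·82 = 593
L: 711 − 593 = 118

118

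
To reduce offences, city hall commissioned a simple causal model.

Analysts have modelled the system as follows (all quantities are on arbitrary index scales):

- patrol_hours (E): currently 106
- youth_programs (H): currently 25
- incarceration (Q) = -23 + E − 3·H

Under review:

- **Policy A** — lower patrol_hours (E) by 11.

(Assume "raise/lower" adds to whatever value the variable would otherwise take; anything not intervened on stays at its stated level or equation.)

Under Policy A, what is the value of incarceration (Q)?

-3

Policy A (E − 11):
  E = 106 − 11 = 95
  H = 25
  Q = -23 + 95 − 3·25 = -3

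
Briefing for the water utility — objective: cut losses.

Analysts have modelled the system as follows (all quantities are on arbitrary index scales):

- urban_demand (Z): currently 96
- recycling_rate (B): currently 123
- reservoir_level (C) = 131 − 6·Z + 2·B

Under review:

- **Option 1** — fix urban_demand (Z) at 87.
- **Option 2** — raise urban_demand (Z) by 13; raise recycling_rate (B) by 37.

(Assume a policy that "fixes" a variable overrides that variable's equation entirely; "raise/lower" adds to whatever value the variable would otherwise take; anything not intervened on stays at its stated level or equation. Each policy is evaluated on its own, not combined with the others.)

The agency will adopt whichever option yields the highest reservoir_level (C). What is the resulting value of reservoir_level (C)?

Option 1 (Z := 87):
  Z = 87
  B = 123
  C = 131 − 6·87 + 2·123 = -145
Option 2 (Z + 13, B + 37):
  Z = 96 + 13 = 109
  B = 123 + 37 = 160
  C = 131 − 6·109 + 2·160 = -203
Comparing — Option 1: C=-145, Option 2: C=-203. Highest is -145 (Option 1).

-145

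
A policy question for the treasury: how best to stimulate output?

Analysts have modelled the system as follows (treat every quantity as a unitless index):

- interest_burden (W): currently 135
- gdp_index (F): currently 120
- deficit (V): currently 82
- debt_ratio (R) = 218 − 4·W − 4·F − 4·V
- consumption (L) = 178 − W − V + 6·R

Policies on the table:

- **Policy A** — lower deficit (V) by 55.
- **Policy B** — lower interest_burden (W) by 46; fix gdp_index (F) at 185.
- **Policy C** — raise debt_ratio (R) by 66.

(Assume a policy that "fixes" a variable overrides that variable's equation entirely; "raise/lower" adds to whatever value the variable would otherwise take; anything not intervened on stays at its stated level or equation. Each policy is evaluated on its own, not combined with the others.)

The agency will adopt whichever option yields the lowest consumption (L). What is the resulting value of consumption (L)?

-7229

Policy A (V − 55):
  W = 135
  F = 120
  V = 82 − 55 = 27
  R = 218 − 4·135 − 4·120 − 4·27 = -910
  L = 178 − 135 − 27 + 6·(-910) = -5444
Policy B (W − 46, F := 185):
  W = 135 − 46 = 89
  F = 185
  V = 82
  R = 218 − 4·89 − 4·185 − 4·82 = -1206
  L = 178 − 89 − 82 + 6·(-1206) = -7229
Policy C (R + 66):
  W = 135
  F = 120
  V = 82
  R = 218 − 4·135 − 4·120 − 4·82 (+66 from intervention) = -1064
  L = 178 − 135 − 82 + 6·(-1064) = -6423
Comparing — Policy A: L=-5444, Policy B: L=-7229, Policy C: L=-6423. Lowest is -7229 (Policy B).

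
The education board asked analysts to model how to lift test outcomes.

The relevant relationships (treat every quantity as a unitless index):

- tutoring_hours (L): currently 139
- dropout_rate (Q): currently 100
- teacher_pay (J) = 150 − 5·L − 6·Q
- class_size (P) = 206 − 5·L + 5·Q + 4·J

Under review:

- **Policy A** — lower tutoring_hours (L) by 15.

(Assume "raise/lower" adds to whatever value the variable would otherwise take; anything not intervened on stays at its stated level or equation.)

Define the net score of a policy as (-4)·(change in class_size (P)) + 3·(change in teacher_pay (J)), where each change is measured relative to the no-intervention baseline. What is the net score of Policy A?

Baseline:
  L = 139
  Q = 100
  J = 150 − 5·139 − 6·100 = -1145
  P = 206 − 5·139 + 5·100 + 4·(-1145) = -4569
Policy A (L − 15):
  L = 139 − 15 = 124
  Q = 100
  J = 150 − 5·124 − 6·100 = -1070
  P = 206 − 5·124 + 5·100 + 4·(-1070) = -4194
ΔP = -4194 − (-4569) = 375; ΔJ = -1070 − (-1145) = 75
Score = (-4)·375 + 3·75 = -1275

-1275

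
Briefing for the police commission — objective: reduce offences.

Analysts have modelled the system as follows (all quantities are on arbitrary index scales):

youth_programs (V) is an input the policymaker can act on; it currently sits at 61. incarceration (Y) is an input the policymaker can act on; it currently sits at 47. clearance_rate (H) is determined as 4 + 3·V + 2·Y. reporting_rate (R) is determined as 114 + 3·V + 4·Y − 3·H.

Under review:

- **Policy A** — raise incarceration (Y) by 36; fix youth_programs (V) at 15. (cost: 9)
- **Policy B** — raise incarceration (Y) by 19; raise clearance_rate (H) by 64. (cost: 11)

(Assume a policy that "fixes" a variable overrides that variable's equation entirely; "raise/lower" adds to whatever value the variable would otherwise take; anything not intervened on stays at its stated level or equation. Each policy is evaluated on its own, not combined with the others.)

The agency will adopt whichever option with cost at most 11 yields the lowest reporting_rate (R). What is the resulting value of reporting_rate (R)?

-588

Policy A (Y + 36, V := 15):
  V = 15
  Y = 47 + 36 = 83
  H = 4 + 3·15 + 2·83 = 215
  R = 114 + 3·15 + 4·83 − 3·215 = -154
Policy B (Y + 19, H + 64):
  V = 61
  Y = 47 + 19 = 66
  H = 4 + 3·61 + 2·66 (+64 from intervention) = 383
  R = 114 + 3·61 + 4·66 − 3·383 = -588
Comparing — Policy A: R=-154, Policy B: R=-588. Lowest is -588 (Policy B).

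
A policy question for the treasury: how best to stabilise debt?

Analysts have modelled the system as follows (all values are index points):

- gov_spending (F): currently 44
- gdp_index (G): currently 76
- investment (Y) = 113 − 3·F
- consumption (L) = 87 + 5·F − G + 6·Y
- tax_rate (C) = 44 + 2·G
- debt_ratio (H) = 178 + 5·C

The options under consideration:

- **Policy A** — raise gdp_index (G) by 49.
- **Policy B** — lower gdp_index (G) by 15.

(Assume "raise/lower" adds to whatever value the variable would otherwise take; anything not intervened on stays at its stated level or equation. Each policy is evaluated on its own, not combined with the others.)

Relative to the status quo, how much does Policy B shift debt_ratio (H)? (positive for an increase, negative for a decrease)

-150

Baseline:
  G = 76
  C = 44 + 2·76 = 196
  H = 178 + 5·196 = 1158
Policy B (G − 15):
  G = 76 − 15 = 61
  C = 44 + 2·61 = 166
  H = 178 + 5·166 = 1008
Change in H: 1008 − 1158 = -150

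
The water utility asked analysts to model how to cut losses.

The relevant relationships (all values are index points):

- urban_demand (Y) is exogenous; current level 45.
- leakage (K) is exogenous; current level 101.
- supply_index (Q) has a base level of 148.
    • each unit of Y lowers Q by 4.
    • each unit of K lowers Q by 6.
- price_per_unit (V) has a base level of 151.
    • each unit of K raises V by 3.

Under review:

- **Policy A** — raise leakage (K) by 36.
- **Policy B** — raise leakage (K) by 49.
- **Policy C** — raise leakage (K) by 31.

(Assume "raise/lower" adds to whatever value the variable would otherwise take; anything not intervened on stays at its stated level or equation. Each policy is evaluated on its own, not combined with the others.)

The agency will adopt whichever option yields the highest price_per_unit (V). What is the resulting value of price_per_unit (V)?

Policy A (K + 36):
  K = 101 + 36 = 137
  V = 151 + 3·137 = 562
Policy B (K + 49):
  K = 101 + 49 = 150
  V = 151 + 3·150 = 601
Policy C (K + 31):
  K = 101 + 31 = 132
  V = 151 + 3·132 = 547
Comparing — Policy A: V=562, Policy B: V=601, Policy C: V=547. Highest is 601 (Policy B).

601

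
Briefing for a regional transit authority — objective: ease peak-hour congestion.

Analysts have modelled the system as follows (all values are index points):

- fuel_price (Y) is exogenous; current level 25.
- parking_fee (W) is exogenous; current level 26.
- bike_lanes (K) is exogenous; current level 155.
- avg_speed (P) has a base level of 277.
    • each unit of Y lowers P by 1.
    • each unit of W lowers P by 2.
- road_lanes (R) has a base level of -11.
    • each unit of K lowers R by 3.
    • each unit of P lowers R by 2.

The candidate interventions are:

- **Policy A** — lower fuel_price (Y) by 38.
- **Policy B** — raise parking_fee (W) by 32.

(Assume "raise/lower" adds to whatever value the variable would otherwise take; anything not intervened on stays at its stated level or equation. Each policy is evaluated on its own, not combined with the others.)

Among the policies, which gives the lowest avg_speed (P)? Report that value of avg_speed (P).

Policy A (Y − 38):
  Y = 25 − 38 = -13
  W = 26
  P = 277 − (-13) − 2·26 = 238
Policy B (W + 32):
  Y = 25
  W = 26 + 32 = 58
  P = 277 − 25 − 2·58 = 136
Comparing — Policy A: P=238, Policy B: P=136. Lowest is 136 (Policy B).

136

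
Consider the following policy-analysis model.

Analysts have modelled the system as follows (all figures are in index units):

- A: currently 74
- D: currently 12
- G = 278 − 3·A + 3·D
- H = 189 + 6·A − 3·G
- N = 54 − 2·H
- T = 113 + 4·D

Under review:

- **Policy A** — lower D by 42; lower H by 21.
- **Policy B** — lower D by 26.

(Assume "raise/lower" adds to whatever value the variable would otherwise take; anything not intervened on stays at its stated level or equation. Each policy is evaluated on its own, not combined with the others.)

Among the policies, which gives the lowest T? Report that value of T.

-7

Policy A (D − 42, H − 21):
  D = 12 − 42 = -30
  T = 113 + 4·(-30) = -7
Policy B (D − 26):
  D = 12 − 26 = -14
  T = 113 + 4·(-14) = 57
Comparing — Policy A: T=-7, Policy B: T=57. Lowest is -7 (Policy A).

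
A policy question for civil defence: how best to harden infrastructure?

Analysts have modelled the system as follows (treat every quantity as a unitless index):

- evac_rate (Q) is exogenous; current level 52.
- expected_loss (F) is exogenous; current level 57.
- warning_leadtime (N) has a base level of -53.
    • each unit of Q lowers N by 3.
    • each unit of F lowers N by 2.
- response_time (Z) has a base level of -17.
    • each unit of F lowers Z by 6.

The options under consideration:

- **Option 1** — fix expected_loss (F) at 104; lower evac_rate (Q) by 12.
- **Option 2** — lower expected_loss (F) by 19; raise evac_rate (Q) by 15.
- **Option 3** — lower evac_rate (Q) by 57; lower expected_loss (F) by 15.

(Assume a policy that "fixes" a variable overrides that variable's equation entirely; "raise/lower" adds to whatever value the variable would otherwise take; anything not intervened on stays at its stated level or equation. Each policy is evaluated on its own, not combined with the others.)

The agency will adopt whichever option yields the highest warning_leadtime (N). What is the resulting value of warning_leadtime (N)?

-122

Option 1 (F := 104, Q − 12):
  Q = 52 − 12 = 40
  F = 104
  N = -53 − 3·40 − 2·104 = -381
Option 2 (F − 19, Q + 15):
  Q = 52 + 15 = 67
  F = 57 − 19 = 38
  N = -53 − 3·67 − 2·38 = -330
Option 3 (Q − 57, F − 15):
  Q = 52 − 57 = -5
  F = 57 − 15 = 42
  N = -53 − 3·(-5) − 2·42 = -122
Comparing — Option 1: N=-381, Option 2: N=-330, Option 3: N=-122. Highest is -122 (Option 3).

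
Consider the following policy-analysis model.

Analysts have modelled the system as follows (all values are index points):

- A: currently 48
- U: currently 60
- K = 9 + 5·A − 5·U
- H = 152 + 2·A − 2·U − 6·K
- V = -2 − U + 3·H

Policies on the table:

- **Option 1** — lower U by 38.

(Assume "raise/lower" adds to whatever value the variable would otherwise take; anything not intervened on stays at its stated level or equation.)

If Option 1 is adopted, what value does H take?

-630

Option 1 (U − 38):
  A = 48
  U = 60 − 38 = 22
  K = 9 + 5·48 − 5·22 = 139
  H = 152 + 2·48 − 2·22 − 6·139 = -630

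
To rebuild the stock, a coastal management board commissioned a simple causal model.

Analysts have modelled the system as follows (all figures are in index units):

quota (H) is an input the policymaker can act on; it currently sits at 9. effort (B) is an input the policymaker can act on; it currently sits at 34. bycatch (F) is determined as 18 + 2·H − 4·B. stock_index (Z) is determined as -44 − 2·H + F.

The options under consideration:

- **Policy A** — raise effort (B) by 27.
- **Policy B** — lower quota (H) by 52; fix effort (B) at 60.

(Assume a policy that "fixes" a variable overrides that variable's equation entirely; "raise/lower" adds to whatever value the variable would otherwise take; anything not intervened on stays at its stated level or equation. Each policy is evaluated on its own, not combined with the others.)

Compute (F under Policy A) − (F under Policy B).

Policy A (B + 27):
  H = 9
  B = 34 + 27 = 61
  F = 18 + 2·9 − 4·61 = -208
Policy B (H − 52, B := 60):
  H = 9 − 52 = -43
  B = 60
  F = 18 + 2·(-43) − 4·60 = -308
F: -208 − (-308) = 100

100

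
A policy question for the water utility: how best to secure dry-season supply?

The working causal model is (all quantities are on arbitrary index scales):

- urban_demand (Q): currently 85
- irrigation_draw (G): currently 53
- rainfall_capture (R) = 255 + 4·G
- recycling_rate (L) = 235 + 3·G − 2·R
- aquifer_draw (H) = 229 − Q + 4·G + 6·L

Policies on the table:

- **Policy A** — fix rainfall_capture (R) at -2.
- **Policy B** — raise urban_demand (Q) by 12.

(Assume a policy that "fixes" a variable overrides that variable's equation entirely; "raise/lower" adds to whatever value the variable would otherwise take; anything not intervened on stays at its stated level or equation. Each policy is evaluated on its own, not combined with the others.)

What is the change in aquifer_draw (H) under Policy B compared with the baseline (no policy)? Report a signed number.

-12

Baseline:
  Q = 85
  G = 53
  R = 255 + 4·53 = 467
  L = 235 + 3·53 − 2·467 = -540
  H = 229 − 85 + 4·53 + 6·(-540) = -2884
Policy B (Q + 12):
  Q = 85 + 12 = 97
  G = 53
  R = 255 + 4·53 = 467
  L = 235 + 3·53 − 2·467 = -540
  H = 229 − 97 + 4·53 + 6·(-540) = -2896
Change in H: -2896 − (-2884) = -12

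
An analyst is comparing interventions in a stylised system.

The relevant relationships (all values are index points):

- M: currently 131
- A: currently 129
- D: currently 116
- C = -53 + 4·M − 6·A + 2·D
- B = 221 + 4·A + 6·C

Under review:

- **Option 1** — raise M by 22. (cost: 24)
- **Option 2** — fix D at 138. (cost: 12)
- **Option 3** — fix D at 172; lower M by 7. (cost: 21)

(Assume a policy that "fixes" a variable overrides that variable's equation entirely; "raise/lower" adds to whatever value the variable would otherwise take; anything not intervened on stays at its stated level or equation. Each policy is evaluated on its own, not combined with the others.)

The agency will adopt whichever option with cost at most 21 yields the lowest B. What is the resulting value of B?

575

Option 2 (D := 138):
  M = 131
  A = 129
  D = 138
  C = -53 + 4·131 − 6·129 + 2·138 = -27
  B = 221 + 4·129 + 6·(-27) = 575
Option 3 (D := 172, M − 7):
  M = 131 − 7 = 124
  A = 129
  D = 172
  C = -53 + 4·124 − 6·129 + 2·172 = 13
  B = 221 + 4·129 + 6·13 = 815
Comparing — Option 2: B=575, Option 3: B=815. Lowest is 575 (Option 2).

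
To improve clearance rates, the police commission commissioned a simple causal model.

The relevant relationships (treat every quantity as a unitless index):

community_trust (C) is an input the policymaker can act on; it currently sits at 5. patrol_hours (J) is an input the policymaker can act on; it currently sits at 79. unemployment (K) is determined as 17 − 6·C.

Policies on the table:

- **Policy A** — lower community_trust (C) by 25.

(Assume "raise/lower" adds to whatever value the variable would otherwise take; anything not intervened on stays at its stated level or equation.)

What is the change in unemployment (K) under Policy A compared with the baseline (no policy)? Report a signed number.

150

Baseline:
  C = 5
  K = 17 − 6·5 = -13
Policy A (C − 25):
  C = 5 − 25 = -20
  K = 17 − 6·(-20) = 137
Change in K: 137 − (-13) = 150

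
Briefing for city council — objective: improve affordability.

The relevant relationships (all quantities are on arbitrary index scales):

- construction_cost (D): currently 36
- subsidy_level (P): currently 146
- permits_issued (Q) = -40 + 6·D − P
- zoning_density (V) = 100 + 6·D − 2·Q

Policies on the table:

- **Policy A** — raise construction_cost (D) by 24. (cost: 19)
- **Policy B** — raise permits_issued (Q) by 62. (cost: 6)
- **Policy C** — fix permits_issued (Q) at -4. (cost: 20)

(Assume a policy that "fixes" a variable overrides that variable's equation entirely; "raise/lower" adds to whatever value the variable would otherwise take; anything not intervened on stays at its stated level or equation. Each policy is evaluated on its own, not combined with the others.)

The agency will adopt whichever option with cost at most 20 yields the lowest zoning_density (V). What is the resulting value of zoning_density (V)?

Policy A (D + 24):
  D = 36 + 24 = 60
  P = 146
  Q = -40 + 6·60 − 146 = 174
  V = 100 + 6·60 − 2·174 = 112
Policy B (Q + 62):
  D = 36
  P = 146
  Q = -40 + 6·36 − 146 (+62 from intervention) = 92
  V = 100 + 6·36 − 2·92 = 132
Policy C (Q := -4):
  D = 36
  P = 146
  Q = -4
  V = 100 + 6·36 − 2·(-4) = 324
Comparing — Policy A: V=112, Policy B: V=132, Policy C: V=324. Lowest is 112 (Policy A).

112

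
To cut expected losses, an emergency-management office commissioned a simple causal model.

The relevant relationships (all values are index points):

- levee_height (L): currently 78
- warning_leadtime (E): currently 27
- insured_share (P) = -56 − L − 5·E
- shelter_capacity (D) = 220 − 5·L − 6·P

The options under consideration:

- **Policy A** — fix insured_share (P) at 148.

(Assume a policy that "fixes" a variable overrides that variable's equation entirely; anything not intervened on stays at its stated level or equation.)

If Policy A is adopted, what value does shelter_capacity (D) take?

Policy A (P := 148):
  L = 78
  E = 27
  P = 148
  D = 220 − 5·78 − 6·148 = -1058

-1058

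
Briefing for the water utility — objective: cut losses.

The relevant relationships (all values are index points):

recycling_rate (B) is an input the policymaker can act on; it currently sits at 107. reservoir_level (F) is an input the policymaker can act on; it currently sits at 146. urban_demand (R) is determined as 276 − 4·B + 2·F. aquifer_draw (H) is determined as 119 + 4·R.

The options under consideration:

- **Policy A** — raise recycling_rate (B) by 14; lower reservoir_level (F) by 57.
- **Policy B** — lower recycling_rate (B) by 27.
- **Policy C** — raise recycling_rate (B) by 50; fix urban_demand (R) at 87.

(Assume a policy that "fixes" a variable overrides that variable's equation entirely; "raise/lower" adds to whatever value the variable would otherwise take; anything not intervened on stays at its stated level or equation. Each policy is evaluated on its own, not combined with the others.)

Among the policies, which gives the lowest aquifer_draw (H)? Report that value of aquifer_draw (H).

-1

Policy A (B + 14, F − 57):
  B = 107 + 14 = 121
  F = 146 − 57 = 89
  R = 276 − 4·121 + 2·89 = -30
  H = 119 + 4·(-30) = -1
Policy B (B − 27):
  B = 107 − 27 = 80
  F = 146
  R = 276 − 4·80 + 2·146 = 248
  H = 119 + 4·248 = 1111
Policy C (B + 50, R := 87):
  B = 107 + 50 = 157
  F = 146
  R = 87
  H = 119 + 4·87 = 467
Comparing — Policy A: H=-1, Policy B: H=1111, Policy C: H=467. Lowest is -1 (Policy A).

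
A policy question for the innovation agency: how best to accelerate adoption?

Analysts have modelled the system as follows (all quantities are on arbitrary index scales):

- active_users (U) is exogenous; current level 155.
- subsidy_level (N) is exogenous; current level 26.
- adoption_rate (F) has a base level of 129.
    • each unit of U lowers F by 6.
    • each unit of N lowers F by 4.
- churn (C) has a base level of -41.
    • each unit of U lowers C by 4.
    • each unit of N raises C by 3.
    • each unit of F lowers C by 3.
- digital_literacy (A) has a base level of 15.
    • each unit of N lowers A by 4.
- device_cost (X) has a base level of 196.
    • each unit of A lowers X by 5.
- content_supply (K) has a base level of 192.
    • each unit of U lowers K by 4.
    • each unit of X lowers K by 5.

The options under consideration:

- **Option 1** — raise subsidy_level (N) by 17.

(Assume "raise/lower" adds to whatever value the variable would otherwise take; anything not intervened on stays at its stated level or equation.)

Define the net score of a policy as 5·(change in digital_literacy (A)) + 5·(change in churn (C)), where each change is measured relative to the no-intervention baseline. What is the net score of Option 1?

Baseline:
  U = 155
  N = 26
  F = 129 − 6·155 − 4·26 = -905
  C = -41 − 4·155 + 3·26 − 3·(-905) = 2132
  A = 15 − 4·26 = -89
Option 1 (N + 17):
  U = 155
  N = 26 + 17 = 43
  F = 129 − 6·155 − 4·43 = -973
  C = -41 − 4·155 + 3·43 − 3·(-973) = 2387
  A = 15 − 4·43 = -157
ΔA = -157 − (-89) = -68; ΔC = 2387 − 2132 = 255
Score = 5·(-68) + 5·255 = 935

935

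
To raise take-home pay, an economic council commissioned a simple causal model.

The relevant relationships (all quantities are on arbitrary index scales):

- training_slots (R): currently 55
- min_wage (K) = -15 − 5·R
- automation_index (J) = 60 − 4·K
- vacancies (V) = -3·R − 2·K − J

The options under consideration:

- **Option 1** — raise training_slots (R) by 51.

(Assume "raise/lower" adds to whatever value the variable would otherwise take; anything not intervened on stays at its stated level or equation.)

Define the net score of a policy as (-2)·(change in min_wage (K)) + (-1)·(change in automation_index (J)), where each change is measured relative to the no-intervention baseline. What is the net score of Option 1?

-510

Baseline:
  R = 55
  K = -15 − 5·55 = -290
  J = 60 − 4·(-290) = 1220
Option 1 (R + 51):
  R = 55 + 51 = 106
  K = -15 − 5·106 = -545
  J = 60 − 4·(-545) = 2240
ΔK = -545 − (-290) = -255; ΔJ = 2240 − 1220 = 1020
Score = (-2)·(-255) + (-1)·1020 = -510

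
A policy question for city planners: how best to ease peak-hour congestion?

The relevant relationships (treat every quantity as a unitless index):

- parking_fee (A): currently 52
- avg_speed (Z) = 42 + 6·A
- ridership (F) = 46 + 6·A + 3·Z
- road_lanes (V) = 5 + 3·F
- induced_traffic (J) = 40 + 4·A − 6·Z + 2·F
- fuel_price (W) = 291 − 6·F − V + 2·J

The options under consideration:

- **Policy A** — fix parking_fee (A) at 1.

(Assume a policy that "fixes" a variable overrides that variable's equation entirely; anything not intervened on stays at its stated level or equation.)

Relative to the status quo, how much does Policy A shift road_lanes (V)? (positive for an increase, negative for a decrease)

Baseline:
  A = 52
  Z = 42 + 6·52 = 354
  F = 46 + 6·52 + 3·354 = 1420
  V = 5 + 3·1420 = 4265
Policy A (A := 1):
  A = 1
  Z = 42 + 6·1 = 48
  F = 46 + 6·1 + 3·48 = 196
  V = 5 + 3·196 = 593
Change in V: 593 − 4265 = -3672

-3672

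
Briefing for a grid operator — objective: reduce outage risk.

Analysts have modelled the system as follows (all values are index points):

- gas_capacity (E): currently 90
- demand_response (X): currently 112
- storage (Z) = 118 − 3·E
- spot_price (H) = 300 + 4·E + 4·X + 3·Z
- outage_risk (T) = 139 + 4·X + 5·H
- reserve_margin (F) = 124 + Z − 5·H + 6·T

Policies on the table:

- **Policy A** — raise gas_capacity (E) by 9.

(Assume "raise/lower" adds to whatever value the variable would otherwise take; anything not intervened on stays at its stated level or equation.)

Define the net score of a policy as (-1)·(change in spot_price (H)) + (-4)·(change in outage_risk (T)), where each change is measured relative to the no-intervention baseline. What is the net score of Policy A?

Baseline:
  E = 90
  X = 112
  Z = 118 − 3·90 = -152
  H = 300 + 4·90 + 4·112 + 3·(-152) = 652
  T = 139 + 4·112 + 5·652 = 3847
Policy A (E + 9):
  E = 90 + 9 = 99
  X = 112
  Z = 118 − 3·99 = -179
  H = 300 + 4·99 + 4·112 + 3·(-179) = 607
  T = 139 + 4·112 + 5·607 = 3622
ΔH = 607 − 652 = -45; ΔT = 3622 − 3847 = -225
Score = (-1)·(-45) + (-4)·(-225) = 945

945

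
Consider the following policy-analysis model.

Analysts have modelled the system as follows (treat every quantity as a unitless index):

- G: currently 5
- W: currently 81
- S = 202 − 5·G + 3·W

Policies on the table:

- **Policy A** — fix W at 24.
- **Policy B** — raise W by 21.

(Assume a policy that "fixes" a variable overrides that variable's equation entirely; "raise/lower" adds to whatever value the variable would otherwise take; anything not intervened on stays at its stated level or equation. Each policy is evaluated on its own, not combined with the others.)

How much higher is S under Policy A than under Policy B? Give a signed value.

-234

Policy A (W := 24):
  G = 5
  W = 24
  S = 202 − 5·5 + 3·24 = 249
Policy B (W + 21):
  G = 5
  W = 81 + 21 = 102
  S = 202 − 5·5 + 3·102 = 483
S: 249 − 483 = -234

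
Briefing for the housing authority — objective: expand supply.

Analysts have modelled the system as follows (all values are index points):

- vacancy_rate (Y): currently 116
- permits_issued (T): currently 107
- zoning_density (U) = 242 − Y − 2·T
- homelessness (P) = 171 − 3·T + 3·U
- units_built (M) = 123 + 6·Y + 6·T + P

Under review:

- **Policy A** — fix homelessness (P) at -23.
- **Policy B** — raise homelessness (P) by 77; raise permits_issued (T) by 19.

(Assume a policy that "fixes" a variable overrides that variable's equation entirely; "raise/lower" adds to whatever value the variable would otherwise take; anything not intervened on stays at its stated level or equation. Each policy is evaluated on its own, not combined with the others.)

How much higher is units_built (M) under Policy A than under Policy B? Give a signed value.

Policy A (P := -23):
  Y = 116
  T = 107
  U = 242 − 116 − 2·107 = -88
  P = -23
  M = 123 + 6·116 + 6·107 + (-23) = 1438
Policy B (P + 77, T + 19):
  Y = 116
  T = 107 + 19 = 126
  U = 242 − 116 − 2·126 = -126
  P = 171 − 3·126 + 3·(-126) (+77 from intervention) = -508
  M = 123 + 6·116 + 6·126 + (-508) = 1067
M: 1438 − 1067 = 371

371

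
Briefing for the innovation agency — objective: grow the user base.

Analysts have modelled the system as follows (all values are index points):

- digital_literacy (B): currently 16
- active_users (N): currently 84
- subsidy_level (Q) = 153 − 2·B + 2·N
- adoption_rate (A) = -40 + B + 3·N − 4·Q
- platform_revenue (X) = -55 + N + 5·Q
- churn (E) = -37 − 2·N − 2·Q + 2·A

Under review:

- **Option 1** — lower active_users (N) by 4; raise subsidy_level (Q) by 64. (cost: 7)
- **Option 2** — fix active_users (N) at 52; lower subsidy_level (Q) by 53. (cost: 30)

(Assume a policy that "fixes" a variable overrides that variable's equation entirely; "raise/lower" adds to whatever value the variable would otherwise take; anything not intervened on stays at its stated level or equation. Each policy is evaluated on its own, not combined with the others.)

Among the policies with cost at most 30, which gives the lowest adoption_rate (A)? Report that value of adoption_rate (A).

-1164

Option 1 (N − 4, Q + 64):
  B = 16
  N = 84 − 4 = 80
  Q = 153 − 2·16 + 2·80 (+64 from intervention) = 345
  A = -40 + 16 + 3·80 − 4·345 = -1164
Option 2 (N := 52, Q − 53):
  B = 16
  N = 52
  Q = 153 − 2·16 + 2·52 (−53 from intervention) = 172
  A = -40 + 16 + 3·52 − 4·172 = -556
Comparing — Option 1: A=-1164, Option 2: A=-556. Lowest is -1164 (Option 1).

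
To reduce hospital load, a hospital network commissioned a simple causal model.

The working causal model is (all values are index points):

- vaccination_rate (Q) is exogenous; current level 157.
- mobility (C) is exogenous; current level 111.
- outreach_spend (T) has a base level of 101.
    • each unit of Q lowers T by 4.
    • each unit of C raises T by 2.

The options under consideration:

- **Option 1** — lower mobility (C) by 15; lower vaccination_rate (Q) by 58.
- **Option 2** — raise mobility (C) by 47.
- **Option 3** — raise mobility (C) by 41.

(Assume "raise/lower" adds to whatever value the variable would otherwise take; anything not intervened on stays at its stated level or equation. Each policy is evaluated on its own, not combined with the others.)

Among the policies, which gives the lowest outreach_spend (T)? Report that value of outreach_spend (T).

-223

Option 1 (C − 15, Q − 58):
  Q = 157 − 58 = 99
  C = 111 − 15 = 96
  T = 101 − 4·99 + 2·96 = -103
Option 2 (C + 47):
  Q = 157
  C = 111 + 47 = 158
  T = 101 − 4·157 + 2·158 = -211
Option 3 (C + 41):
  Q = 157
  C = 111 + 41 = 152
  T = 101 − 4·157 + 2·152 = -223
Comparing — Option 1: T=-103, Option 2: T=-211, Option 3: T=-223. Lowest is -223 (Option 3).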